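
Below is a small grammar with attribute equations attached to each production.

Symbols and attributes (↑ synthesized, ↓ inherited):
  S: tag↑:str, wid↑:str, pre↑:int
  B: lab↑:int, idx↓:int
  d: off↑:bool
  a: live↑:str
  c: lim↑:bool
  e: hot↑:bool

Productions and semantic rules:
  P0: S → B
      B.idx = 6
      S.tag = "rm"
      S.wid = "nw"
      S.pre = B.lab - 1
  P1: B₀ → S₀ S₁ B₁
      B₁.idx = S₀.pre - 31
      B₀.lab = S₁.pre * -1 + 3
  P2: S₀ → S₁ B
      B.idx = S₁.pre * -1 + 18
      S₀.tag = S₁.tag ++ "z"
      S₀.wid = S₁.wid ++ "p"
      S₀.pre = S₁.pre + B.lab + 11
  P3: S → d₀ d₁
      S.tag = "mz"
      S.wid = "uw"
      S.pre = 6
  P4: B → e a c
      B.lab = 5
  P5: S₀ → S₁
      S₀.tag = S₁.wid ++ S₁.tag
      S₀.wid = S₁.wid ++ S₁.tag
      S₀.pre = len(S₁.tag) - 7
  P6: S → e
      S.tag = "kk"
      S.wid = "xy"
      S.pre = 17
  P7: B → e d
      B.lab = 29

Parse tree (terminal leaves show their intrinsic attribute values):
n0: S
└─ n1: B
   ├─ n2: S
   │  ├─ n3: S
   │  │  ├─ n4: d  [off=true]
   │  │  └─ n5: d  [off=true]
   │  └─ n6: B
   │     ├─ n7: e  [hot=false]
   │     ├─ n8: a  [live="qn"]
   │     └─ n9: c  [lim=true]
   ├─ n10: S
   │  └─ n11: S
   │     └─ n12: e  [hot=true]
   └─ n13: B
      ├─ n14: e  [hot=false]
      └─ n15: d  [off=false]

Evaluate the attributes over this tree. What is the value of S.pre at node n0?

7

1. n1.idx = 6  [6]
2. n4.off = true  [terminal]
3. n5.off = true  [terminal]
4. n3.tag = "mz"  ["mz"]
5. n3.wid = "uw"  ["uw"]
6. n3.pre = 6  [6]
7. n6.idx = 12  [S₁.pre * -1 + 18]
8. n7.hot = false  [terminal]
9. n8.live = "qn"  [terminal]
10. n9.lim = true  [terminal]
11. n6.lab = 5  [5]
12. n2.tag = "mzz"  [S₁.tag ++ "z"]
13. n2.wid = "uwp"  [S₁.wid ++ "p"]
14. n2.pre = 22  [S₁.pre + B.lab + 11]
15. n12.hot = true  [terminal]
16. n11.tag = "kk"  ["kk"]
17. n11.wid = "xy"  ["xy"]
18. n11.pre = 17  [17]
19. n10.tag = "xykk"  [S₁.wid ++ S₁.tag]
20. n10.wid = "xykk"  [S₁.wid ++ S₁.tag]
21. n10.pre = -5  [len(S₁.tag) - 7]
22. n13.idx = -9  [S₀.pre - 31]
23. n14.hot = false  [terminal]
24. n15.off = false  [terminal]
25. n13.lab = 29  [29]
26. n1.lab = 8  [S₁.pre * -1 + 3]
27. n0.tag = "rm"  ["rm"]
28. n0.wid = "nw"  ["nw"]
29. n0.pre = 7  [B.lab - 1]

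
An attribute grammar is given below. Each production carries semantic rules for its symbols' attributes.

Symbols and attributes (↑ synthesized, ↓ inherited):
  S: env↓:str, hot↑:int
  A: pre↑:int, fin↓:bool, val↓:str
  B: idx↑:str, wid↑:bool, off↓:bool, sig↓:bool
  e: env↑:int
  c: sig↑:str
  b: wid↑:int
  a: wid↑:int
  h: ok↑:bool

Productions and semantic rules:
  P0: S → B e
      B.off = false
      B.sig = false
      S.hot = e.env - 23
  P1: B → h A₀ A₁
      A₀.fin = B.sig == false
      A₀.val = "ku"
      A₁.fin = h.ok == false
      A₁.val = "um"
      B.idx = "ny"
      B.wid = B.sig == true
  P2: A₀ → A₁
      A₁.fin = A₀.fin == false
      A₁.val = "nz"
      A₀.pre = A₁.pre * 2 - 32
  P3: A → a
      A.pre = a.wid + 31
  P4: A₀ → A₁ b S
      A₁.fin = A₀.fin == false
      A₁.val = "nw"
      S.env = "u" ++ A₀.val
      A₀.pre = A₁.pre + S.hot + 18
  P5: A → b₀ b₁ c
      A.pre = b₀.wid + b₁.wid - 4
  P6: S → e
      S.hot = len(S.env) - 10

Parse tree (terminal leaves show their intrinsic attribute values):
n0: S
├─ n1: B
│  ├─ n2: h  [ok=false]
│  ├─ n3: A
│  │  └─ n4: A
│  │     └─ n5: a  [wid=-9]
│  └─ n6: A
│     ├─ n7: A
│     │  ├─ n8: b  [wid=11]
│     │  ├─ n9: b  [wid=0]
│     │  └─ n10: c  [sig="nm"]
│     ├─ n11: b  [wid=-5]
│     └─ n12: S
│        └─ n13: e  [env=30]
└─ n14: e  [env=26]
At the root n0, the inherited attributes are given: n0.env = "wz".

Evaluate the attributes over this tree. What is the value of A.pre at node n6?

1. n0.env = "wz"  [given at root]
2. n1.off = false  [false]
3. n1.sig = false  [false]
4. n2.ok = false  [terminal]
5. n3.fin = true  [B.sig == false]
6. n3.val = "ku"  ["ku"]
7. n4.fin = false  [A₀.fin == false]
8. n4.val = "nz"  ["nz"]
9. n5.wid = -9  [terminal]
10. n4.pre = 22  [a.wid + 31]
11. n3.pre = 12  [A₁.pre * 2 - 32]
12. n6.fin = true  [h.ok == false]
13. n6.val = "um"  ["um"]
14. n7.fin = false  [A₀.fin == false]
15. n7.val = "nw"  ["nw"]
16. n8.wid = 11  [terminal]
17. n9.wid = 0  [terminal]
18. n10.sig = "nm"  [terminal]
19. n7.pre = 7  [b₀.wid + b₁.wid - 4]
20. n11.wid = -5  [terminal]
21. n12.env = "uum"  ["u" ++ A₀.val]
22. n13.env = 30  [terminal]
23. n12.hot = -7  [len(S.env) - 10]
24. n6.pre = 18  [A₁.pre + S.hot + 18]
25. n1.idx = "ny"  ["ny"]
26. n1.wid = false  [B.sig == true]
27. n14.env = 26  [terminal]
28. n0.hot = 3  [e.env - 23]

18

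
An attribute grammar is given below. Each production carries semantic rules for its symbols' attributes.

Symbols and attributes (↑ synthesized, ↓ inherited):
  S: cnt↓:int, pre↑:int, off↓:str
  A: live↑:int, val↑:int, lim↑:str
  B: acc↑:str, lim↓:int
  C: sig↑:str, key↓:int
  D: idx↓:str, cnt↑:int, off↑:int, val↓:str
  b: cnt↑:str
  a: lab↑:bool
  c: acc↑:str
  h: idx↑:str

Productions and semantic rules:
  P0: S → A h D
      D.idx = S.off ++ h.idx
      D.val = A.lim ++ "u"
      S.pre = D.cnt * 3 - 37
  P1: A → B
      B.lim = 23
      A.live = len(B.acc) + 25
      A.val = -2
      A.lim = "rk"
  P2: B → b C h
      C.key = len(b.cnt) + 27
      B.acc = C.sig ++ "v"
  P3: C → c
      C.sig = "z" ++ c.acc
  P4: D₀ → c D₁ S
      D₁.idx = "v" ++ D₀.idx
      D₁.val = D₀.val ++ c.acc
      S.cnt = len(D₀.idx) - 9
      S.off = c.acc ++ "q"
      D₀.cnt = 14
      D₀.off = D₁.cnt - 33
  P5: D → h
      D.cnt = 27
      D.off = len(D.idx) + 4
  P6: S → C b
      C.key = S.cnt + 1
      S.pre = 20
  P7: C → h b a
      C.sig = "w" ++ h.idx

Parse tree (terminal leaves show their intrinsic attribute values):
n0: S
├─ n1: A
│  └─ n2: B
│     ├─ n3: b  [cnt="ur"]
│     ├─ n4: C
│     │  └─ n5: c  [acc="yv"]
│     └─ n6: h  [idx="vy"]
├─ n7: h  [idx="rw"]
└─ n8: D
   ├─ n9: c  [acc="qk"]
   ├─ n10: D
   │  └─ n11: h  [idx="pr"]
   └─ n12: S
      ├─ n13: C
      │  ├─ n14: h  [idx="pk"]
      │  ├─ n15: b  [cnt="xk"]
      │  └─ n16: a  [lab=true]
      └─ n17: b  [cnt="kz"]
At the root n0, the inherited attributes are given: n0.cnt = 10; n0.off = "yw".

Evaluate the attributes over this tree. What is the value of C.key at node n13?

1. n0.cnt = 10  [given at root]
2. n0.off = "yw"  [given at root]
3. n2.lim = 23  [23]
4. n3.cnt = "ur"  [terminal]
5. n4.key = 29  [len(b.cnt) + 27]
6. n5.acc = "yv"  [terminal]
7. n4.sig = "zyv"  ["z" ++ c.acc]
8. n6.idx = "vy"  [terminal]
9. n2.acc = "zyvv"  [C.sig ++ "v"]
10. n1.live = 29  [len(B.acc) + 25]
11. n1.val = -2  [-2]
12. n1.lim = "rk"  ["rk"]
13. n7.idx = "rw"  [terminal]
14. n8.idx = "ywrw"  [S.off ++ h.idx]
15. n8.val = "rku"  [A.lim ++ "u"]
16. n9.acc = "qk"  [terminal]
17. n10.idx = "vywrw"  ["v" ++ D₀.idx]
18. n10.val = "rkuqk"  [D₀.val ++ c.acc]
19. n11.idx = "pr"  [terminal]
20. n10.cnt = 27  [27]
21. n10.off = 9  [len(D.idx) + 4]
22. n12.cnt = -5  [len(D₀.idx) - 9]
23. n12.off = "qkq"  [c.acc ++ "q"]
24. n13.key = -4  [S.cnt + 1]
25. n14.idx = "pk"  [terminal]
26. n15.cnt = "xk"  [terminal]
27. n16.lab = true  [terminal]
28. n13.sig = "wpk"  ["w" ++ h.idx]
29. n17.cnt = "kz"  [terminal]
30. n12.pre = 20  [20]
31. n8.cnt = 14  [14]
32. n8.off = -6  [D₁.cnt - 33]
33. n0.pre = 5  [D.cnt * 3 - 37]

-4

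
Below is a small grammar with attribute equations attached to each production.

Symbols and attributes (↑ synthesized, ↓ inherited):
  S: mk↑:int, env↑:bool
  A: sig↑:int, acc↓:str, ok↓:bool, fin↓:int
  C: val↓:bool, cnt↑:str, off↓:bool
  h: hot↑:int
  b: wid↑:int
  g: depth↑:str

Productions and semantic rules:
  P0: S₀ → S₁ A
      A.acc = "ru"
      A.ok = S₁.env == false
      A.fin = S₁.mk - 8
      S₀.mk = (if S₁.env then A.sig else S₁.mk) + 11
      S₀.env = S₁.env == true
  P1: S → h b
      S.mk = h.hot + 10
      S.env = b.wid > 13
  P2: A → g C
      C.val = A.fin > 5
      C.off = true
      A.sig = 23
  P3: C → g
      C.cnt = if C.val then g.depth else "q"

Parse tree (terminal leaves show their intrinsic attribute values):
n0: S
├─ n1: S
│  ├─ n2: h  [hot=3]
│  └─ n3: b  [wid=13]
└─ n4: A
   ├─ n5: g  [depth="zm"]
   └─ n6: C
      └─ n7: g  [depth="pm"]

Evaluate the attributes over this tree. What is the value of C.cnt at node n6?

"q"

1. n2.hot = 3  [terminal]
2. n3.wid = 13  [terminal]
3. n1.mk = 13  [h.hot + 10]
4. n1.env = false  [b.wid > 13]
5. n4.acc = "ru"  ["ru"]
6. n4.ok = true  [S₁.env == false]
7. n4.fin = 5  [S₁.mk - 8]
8. n5.depth = "zm"  [terminal]
9. n6.val = false  [A.fin > 5]
10. n6.off = true  [true]
11. n7.depth = "pm"  [terminal]
12. n6.cnt = "q"  [if C.val then g.depth else "q"]
13. n4.sig = 23  [23]
14. n0.mk = 24  [(if S₁.env then A.sig else S₁.mk) + 11]
15. n0.env = false  [S₁.env == true]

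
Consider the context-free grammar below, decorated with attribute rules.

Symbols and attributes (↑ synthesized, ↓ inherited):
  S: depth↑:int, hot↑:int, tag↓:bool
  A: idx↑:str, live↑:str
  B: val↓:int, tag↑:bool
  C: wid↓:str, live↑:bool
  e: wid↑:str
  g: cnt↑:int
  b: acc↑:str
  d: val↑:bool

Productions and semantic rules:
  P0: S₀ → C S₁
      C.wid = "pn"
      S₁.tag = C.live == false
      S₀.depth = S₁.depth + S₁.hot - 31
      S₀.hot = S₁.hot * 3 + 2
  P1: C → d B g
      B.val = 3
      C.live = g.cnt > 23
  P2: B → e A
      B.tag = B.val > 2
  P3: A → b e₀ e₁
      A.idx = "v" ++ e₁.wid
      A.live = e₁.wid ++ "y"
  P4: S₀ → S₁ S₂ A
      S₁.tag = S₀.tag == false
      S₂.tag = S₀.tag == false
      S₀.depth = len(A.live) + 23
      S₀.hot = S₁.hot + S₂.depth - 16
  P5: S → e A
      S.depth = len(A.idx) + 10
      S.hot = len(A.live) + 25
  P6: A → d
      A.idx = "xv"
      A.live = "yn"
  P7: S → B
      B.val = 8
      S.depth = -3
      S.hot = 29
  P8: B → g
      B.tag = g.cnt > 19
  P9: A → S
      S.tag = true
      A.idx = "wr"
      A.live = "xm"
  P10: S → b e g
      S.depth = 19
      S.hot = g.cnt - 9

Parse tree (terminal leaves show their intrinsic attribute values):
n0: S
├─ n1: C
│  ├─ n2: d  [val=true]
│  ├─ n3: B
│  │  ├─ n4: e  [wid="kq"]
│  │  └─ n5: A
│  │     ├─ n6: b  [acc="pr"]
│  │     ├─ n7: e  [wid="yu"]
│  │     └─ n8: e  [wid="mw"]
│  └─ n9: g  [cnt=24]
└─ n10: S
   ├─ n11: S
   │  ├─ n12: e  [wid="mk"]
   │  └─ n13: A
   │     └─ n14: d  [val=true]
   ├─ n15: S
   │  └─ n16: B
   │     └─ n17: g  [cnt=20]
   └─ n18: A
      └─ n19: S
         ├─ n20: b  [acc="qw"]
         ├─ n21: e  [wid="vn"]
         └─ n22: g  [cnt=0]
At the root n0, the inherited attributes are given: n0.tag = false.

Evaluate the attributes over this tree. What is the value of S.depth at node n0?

1. n0.tag = false  [given at root]
2. n1.wid = "pn"  ["pn"]
3. n2.val = true  [terminal]
4. n3.val = 3  [3]
5. n4.wid = "kq"  [terminal]
6. n6.acc = "pr"  [terminal]
7. n7.wid = "yu"  [terminal]
8. n8.wid = "mw"  [terminal]
9. n5.idx = "vmw"  ["v" ++ e₁.wid]
10. n5.live = "mwy"  [e₁.wid ++ "y"]
11. n3.tag = true  [B.val > 2]
12. n9.cnt = 24  [terminal]
13. n1.live = true  [g.cnt > 23]
14. n10.tag = false  [C.live == false]
15. n11.tag = true  [S₀.tag == false]
16. n12.wid = "mk"  [terminal]
17. n14.val = true  [terminal]
18. n13.idx = "xv"  ["xv"]
19. n13.live = "yn"  ["yn"]
20. n11.depth = 12  [len(A.idx) + 10]
21. n11.hot = 27  [len(A.live) + 25]
22. n15.tag = true  [S₀.tag == false]
23. n16.val = 8  [8]
24. n17.cnt = 20  [terminal]
25. n16.tag = true  [g.cnt > 19]
26. n15.depth = -3  [-3]
27. n15.hot = 29  [29]
28. n19.tag = true  [true]
29. n20.acc = "qw"  [terminal]
30. n21.wid = "vn"  [terminal]
31. n22.cnt = 0  [terminal]
32. n19.depth = 19  [19]
33. n19.hot = -9  [g.cnt - 9]
34. n18.idx = "wr"  ["wr"]
35. n18.live = "xm"  ["xm"]
36. n10.depth = 25  [len(A.live) + 23]
37. n10.hot = 8  [S₁.hot + S₂.depth - 16]
38. n0.depth = 2  [S₁.depth + S₁.hot - 31]
39. n0.hot = 26  [S₁.hot * 3 + 2]

2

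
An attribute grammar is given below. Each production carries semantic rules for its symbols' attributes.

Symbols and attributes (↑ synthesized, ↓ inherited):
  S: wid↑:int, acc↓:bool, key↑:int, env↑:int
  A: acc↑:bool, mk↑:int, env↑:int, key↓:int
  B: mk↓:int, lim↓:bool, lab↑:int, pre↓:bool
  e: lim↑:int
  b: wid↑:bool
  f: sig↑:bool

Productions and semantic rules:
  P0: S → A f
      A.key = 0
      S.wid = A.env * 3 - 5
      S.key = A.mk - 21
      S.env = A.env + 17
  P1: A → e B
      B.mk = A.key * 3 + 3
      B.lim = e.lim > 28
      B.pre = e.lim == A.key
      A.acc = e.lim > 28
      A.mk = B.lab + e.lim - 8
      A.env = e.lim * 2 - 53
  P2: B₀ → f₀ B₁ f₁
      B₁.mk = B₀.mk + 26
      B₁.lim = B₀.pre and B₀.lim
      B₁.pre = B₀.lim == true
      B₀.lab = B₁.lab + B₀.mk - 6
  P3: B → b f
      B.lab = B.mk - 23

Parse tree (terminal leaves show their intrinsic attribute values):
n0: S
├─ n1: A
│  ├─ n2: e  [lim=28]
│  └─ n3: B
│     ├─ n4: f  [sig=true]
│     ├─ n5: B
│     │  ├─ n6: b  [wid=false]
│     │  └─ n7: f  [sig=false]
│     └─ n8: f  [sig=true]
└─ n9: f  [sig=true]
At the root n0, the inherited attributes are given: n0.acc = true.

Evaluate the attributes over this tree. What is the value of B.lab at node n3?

3

1. n0.acc = true  [given at root]
2. n1.key = 0  [0]
3. n2.lim = 28  [terminal]
4. n3.mk = 3  [A.key * 3 + 3]
5. n3.lim = false  [e.lim > 28]
6. n3.pre = false  [e.lim == A.key]
7. n4.sig = true  [terminal]
8. n5.mk = 29  [B₀.mk + 26]
9. n5.lim = false  [B₀.pre and B₀.lim]
10. n5.pre = false  [B₀.lim == true]
11. n6.wid = false  [terminal]
12. n7.sig = false  [terminal]
13. n5.lab = 6  [B.mk - 23]
14. n8.sig = true  [terminal]
15. n3.lab = 3  [B₁.lab + B₀.mk - 6]
16. n1.acc = false  [e.lim > 28]
17. n1.mk = 23  [B.lab + e.lim - 8]
18. n1.env = 3  [e.lim * 2 - 53]
19. n9.sig = true  [terminal]
20. n0.wid = 4  [A.env * 3 - 5]
21. n0.key = 2  [A.mk - 21]
22. n0.env = 20  [A.env + 17]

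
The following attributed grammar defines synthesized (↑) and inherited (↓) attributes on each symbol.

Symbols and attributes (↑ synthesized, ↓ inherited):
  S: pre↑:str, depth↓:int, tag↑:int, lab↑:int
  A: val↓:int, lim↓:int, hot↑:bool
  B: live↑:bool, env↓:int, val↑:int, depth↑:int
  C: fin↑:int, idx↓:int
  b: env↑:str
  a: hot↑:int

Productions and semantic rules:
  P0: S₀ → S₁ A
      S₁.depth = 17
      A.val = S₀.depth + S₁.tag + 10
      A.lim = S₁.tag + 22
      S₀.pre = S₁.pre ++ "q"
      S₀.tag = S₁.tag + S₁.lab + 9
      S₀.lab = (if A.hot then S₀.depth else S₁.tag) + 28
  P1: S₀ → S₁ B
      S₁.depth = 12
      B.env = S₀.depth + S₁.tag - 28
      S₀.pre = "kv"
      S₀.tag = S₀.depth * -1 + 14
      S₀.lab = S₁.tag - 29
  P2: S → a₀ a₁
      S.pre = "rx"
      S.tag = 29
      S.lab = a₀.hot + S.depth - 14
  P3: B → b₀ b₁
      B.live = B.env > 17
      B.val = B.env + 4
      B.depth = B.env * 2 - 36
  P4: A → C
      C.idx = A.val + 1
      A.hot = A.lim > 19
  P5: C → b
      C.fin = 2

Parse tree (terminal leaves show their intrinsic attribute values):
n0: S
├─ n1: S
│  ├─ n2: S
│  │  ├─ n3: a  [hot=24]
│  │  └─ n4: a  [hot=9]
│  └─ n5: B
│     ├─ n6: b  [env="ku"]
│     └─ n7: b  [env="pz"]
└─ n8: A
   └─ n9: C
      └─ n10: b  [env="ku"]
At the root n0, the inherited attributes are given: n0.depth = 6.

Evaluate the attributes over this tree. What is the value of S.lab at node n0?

25

1. n0.depth = 6  [given at root]
2. n1.depth = 17  [17]
3. n2.depth = 12  [12]
4. n3.hot = 24  [terminal]
5. n4.hot = 9  [terminal]
6. n2.pre = "rx"  ["rx"]
7. n2.tag = 29  [29]
8. n2.lab = 22  [a₀.hot + S.depth - 14]
9. n5.env = 18  [S₀.depth + S₁.tag - 28]
10. n6.env = "ku"  [terminal]
11. n7.env = "pz"  [terminal]
12. n5.live = true  [B.env > 17]
13. n5.val = 22  [B.env + 4]
14. n5.depth = 0  [B.env * 2 - 36]
15. n1.pre = "kv"  ["kv"]
16. n1.tag = -3  [S₀.depth * -1 + 14]
17. n1.lab = 0  [S₁.tag - 29]
18. n8.val = 13  [S₀.depth + S₁.tag + 10]
19. n8.lim = 19  [S₁.tag + 22]
20. n9.idx = 14  [A.val + 1]
21. n10.env = "ku"  [terminal]
22. n9.fin = 2  [2]
23. n8.hot = false  [A.lim > 19]
24. n0.pre = "kvq"  [S₁.pre ++ "q"]
25. n0.tag = 6  [S₁.tag + S₁.lab + 9]
26. n0.lab = 25  [(if A.hot then S₀.depth else S₁.tag) + 28]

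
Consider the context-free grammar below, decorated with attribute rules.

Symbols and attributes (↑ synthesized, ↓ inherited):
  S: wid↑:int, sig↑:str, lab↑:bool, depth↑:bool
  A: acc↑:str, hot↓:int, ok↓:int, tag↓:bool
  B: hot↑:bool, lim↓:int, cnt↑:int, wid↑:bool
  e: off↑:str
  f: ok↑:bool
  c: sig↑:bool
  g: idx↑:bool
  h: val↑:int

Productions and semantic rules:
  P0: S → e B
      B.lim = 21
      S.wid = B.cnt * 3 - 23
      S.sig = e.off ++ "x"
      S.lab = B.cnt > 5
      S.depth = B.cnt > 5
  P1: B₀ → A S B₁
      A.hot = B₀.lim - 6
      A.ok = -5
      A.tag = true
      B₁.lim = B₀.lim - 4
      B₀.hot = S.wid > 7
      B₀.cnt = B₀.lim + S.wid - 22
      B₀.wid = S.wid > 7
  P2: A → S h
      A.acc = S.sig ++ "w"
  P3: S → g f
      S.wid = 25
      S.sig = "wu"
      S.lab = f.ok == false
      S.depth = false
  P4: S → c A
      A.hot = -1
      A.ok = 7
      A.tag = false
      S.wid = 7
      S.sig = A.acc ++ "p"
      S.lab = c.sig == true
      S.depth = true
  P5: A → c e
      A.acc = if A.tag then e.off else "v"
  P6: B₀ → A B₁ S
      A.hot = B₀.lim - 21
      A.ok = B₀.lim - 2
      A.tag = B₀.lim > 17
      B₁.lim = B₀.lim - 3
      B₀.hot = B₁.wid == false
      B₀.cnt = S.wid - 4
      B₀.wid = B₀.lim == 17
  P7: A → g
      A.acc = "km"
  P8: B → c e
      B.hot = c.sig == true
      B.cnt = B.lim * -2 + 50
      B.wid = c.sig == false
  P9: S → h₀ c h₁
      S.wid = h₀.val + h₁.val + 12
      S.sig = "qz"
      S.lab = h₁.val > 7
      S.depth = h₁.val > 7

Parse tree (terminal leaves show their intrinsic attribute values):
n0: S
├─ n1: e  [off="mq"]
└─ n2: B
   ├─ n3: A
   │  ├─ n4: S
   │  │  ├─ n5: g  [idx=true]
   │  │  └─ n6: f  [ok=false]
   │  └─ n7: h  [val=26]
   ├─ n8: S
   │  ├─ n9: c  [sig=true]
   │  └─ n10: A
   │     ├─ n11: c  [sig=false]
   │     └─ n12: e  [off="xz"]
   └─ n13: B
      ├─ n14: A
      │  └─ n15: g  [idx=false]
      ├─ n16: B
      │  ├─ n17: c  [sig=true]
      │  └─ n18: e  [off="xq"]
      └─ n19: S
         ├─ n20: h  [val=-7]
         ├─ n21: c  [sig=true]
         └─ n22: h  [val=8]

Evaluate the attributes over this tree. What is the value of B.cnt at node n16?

1. n1.off = "mq"  [terminal]
2. n2.lim = 21  [21]
3. n3.hot = 15  [B₀.lim - 6]
4. n3.ok = -5  [-5]
5. n3.tag = true  [true]
6. n5.idx = true  [terminal]
7. n6.ok = false  [terminal]
8. n4.wid = 25  [25]
9. n4.sig = "wu"  ["wu"]
10. n4.lab = true  [f.ok == false]
11. n4.depth = false  [false]
12. n7.val = 26  [terminal]
13. n3.acc = "wuw"  [S.sig ++ "w"]
14. n9.sig = true  [terminal]
15. n10.hot = -1  [-1]
16. n10.ok = 7  [7]
17. n10.tag = false  [false]
18. n11.sig = false  [terminal]
19. n12.off = "xz"  [terminal]
20. n10.acc = "v"  [if A.tag then e.off else "v"]
21. n8.wid = 7  [7]
22. n8.sig = "vp"  [A.acc ++ "p"]
23. n8.lab = true  [c.sig == true]
24. n8.depth = true  [true]
25. n13.lim = 17  [B₀.lim - 4]
26. n14.hot = -4  [B₀.lim - 21]
27. n14.ok = 15  [B₀.lim - 2]
28. n14.tag = false  [B₀.lim > 17]
29. n15.idx = false  [terminal]
30. n14.acc = "km"  ["km"]
31. n16.lim = 14  [B₀.lim - 3]
32. n17.sig = true  [terminal]
33. n18.off = "xq"  [terminal]
34. n16.hot = true  [c.sig == true]
35. n16.cnt = 22  [B.lim * -2 + 50]
36. n16.wid = false  [c.sig == false]
37. n20.val = -7  [terminal]
38. n21.sig = true  [terminal]
39. n22.val = 8  [terminal]
40. n19.wid = 13  [h₀.val + h₁.val + 12]
41. n19.sig = "qz"  ["qz"]
42. n19.lab = true  [h₁.val > 7]
43. n19.depth = true  [h₁.val > 7]
44. n13.hot = true  [B₁.wid == false]
45. n13.cnt = 9  [S.wid - 4]
46. n13.wid = true  [B₀.lim == 17]
47. n2.hot = false  [S.wid > 7]
48. n2.cnt = 6  [B₀.lim + S.wid - 22]
49. n2.wid = false  [S.wid > 7]
50. n0.wid = -5  [B.cnt * 3 - 23]
51. n0.sig = "mqx"  [e.off ++ "x"]
52. n0.lab = true  [B.cnt > 5]
53. n0.depth = true  [B.cnt > 5]

22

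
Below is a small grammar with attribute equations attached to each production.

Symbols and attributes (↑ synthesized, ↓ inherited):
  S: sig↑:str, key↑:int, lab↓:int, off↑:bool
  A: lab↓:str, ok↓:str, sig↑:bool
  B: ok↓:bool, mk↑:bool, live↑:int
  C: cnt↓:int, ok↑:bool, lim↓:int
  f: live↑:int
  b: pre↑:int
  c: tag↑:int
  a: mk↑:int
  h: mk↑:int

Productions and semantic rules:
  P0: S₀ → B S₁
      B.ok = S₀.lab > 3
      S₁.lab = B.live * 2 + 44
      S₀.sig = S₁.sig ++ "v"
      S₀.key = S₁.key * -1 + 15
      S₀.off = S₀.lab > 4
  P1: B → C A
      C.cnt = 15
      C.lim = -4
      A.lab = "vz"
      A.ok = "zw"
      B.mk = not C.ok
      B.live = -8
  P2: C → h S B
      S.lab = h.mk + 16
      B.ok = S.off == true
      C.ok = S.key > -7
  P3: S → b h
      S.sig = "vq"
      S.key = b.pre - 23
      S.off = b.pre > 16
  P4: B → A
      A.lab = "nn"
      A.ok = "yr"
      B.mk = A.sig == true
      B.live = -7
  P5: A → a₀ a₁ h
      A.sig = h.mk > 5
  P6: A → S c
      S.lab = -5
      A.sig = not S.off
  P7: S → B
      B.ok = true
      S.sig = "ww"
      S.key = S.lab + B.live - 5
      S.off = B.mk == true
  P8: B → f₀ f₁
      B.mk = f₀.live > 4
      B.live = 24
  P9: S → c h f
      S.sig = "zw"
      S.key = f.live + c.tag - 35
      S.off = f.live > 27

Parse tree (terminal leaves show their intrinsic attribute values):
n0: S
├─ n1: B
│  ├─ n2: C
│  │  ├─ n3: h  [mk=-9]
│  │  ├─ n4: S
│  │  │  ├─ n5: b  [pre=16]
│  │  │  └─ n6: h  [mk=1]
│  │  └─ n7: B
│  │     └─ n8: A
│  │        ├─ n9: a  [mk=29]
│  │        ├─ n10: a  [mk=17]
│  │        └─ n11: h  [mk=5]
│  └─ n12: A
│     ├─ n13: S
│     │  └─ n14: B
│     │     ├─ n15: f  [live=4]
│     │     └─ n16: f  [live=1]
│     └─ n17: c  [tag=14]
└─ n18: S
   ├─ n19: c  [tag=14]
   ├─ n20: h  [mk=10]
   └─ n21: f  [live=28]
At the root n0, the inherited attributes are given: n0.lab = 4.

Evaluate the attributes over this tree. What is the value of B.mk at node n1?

true

1. n0.lab = 4  [given at root]
2. n1.ok = true  [S₀.lab > 3]
3. n2.cnt = 15  [15]
4. n2.lim = -4  [-4]
5. n3.mk = -9  [terminal]
6. n4.lab = 7  [h.mk + 16]
7. n5.pre = 16  [terminal]
8. n6.mk = 1  [terminal]
9. n4.sig = "vq"  ["vq"]
10. n4.key = -7  [b.pre - 23]
11. n4.off = false  [b.pre > 16]
12. n7.ok = false  [S.off == true]
13. n8.lab = "nn"  ["nn"]
14. n8.ok = "yr"  ["yr"]
15. n9.mk = 29  [terminal]
16. n10.mk = 17  [terminal]
17. n11.mk = 5  [terminal]
18. n8.sig = false  [h.mk > 5]
19. n7.mk = false  [A.sig == true]
20. n7.live = -7  [-7]
21. n2.ok = false  [S.key > -7]
22. n12.lab = "vz"  ["vz"]
23. n12.ok = "zw"  ["zw"]
24. n13.lab = -5  [-5]
25. n14.ok = true  [true]
26. n15.live = 4  [terminal]
27. n16.live = 1  [terminal]
28. n14.mk = false  [f₀.live > 4]
29. n14.live = 24  [24]
30. n13.sig = "ww"  ["ww"]
31. n13.key = 14  [S.lab + B.live - 5]
32. n13.off = false  [B.mk == true]
33. n17.tag = 14  [terminal]
34. n12.sig = true  [not S.off]
35. n1.mk = true  [not C.ok]
36. n1.live = -8  [-8]
37. n18.lab = 28  [B.live * 2 + 44]
38. n19.tag = 14  [terminal]
39. n20.mk = 10  [terminal]
40. n21.live = 28  [terminal]
41. n18.sig = "zw"  ["zw"]
42. n18.key = 7  [f.live + c.tag - 35]
43. n18.off = true  [f.live > 27]
44. n0.sig = "zwv"  [S₁.sig ++ "v"]
45. n0.key = 8  [S₁.key * -1 + 15]
46. n0.off = false  [S₀.lab > 4]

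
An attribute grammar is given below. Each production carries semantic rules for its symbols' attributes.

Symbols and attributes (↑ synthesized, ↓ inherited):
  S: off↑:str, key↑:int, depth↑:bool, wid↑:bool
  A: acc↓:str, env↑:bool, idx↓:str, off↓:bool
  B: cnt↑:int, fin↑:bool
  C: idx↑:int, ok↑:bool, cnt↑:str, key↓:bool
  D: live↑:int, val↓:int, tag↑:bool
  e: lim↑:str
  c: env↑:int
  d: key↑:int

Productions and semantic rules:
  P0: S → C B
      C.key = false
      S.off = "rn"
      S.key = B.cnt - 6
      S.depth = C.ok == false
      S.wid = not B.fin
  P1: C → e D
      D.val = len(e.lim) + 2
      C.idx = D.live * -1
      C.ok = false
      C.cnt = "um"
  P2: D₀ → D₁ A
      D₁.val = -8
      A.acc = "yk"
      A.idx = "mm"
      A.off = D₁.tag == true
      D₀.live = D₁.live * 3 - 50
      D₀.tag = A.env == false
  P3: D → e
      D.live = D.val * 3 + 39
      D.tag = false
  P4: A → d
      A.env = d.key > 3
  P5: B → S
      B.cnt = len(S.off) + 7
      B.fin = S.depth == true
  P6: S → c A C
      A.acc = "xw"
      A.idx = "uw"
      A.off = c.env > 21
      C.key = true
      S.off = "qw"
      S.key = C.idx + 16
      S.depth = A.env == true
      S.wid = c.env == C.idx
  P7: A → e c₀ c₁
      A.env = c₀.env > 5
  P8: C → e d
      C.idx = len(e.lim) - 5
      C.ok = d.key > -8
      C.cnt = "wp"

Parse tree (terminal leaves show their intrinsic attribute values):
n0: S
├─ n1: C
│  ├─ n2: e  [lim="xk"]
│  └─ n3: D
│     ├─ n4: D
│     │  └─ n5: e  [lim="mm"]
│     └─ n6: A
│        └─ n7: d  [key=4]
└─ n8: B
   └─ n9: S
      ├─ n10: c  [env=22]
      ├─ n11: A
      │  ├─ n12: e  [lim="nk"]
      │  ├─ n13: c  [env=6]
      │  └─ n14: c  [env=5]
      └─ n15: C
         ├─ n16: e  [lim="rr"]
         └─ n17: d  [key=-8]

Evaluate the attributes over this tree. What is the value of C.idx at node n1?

5

1. n1.key = false  [false]
2. n2.lim = "xk"  [terminal]
3. n3.val = 4  [len(e.lim) + 2]
4. n4.val = -8  [-8]
5. n5.lim = "mm"  [terminal]
6. n4.live = 15  [D.val * 3 + 39]
7. n4.tag = false  [false]
8. n6.acc = "yk"  ["yk"]
9. n6.idx = "mm"  ["mm"]
10. n6.off = false  [D₁.tag == true]
11. n7.key = 4  [terminal]
12. n6.env = true  [d.key > 3]
13. n3.live = -5  [D₁.live * 3 - 50]
14. n3.tag = false  [A.env == false]
15. n1.idx = 5  [D.live * -1]
16. n1.ok = false  [false]
17. n1.cnt = "um"  ["um"]
18. n10.env = 22  [terminal]
19. n11.acc = "xw"  ["xw"]
20. n11.idx = "uw"  ["uw"]
21. n11.off = true  [c.env > 21]
22. n12.lim = "nk"  [terminal]
23. n13.env = 6  [terminal]
24. n14.env = 5  [terminal]
25. n11.env = true  [c₀.env > 5]
26. n15.key = true  [true]
27. n16.lim = "rr"  [terminal]
28. n17.key = -8  [terminal]
29. n15.idx = -3  [len(e.lim) - 5]
30. n15.ok = false  [d.key > -8]
31. n15.cnt = "wp"  ["wp"]
32. n9.off = "qw"  ["qw"]
33. n9.key = 13  [C.idx + 16]
34. n9.depth = true  [A.env == true]
35. n9.wid = false  [c.env == C.idx]
36. n8.cnt = 9  [len(S.off) + 7]
37. n8.fin = true  [S.depth == true]
38. n0.off = "rn"  ["rn"]
39. n0.key = 3  [B.cnt - 6]
40. n0.depth = true  [C.ok == false]
41. n0.wid = false  [not B.fin]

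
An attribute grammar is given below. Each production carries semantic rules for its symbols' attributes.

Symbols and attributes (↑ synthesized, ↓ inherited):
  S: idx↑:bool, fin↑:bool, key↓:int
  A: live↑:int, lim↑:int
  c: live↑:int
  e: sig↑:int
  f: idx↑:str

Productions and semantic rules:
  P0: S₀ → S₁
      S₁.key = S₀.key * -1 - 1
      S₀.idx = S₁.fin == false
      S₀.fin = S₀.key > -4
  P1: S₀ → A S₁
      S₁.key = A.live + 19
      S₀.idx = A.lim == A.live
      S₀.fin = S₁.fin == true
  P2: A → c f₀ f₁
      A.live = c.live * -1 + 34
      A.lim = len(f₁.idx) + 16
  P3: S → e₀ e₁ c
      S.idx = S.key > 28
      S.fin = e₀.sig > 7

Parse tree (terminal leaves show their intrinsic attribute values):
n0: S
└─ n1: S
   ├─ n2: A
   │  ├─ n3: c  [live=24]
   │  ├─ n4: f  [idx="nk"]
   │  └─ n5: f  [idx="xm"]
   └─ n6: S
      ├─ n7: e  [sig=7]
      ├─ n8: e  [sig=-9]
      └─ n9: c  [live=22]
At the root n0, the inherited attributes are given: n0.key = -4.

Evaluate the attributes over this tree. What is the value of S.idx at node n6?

1. n0.key = -4  [given at root]
2. n1.key = 3  [S₀.key * -1 - 1]
3. n3.live = 24  [terminal]
4. n4.idx = "nk"  [terminal]
5. n5.idx = "xm"  [terminal]
6. n2.live = 10  [c.live * -1 + 34]
7. n2.lim = 18  [len(f₁.idx) + 16]
8. n6.key = 29  [A.live + 19]
9. n7.sig = 7  [terminal]
10. n8.sig = -9  [terminal]
11. n9.live = 22  [terminal]
12. n6.idx = true  [S.key > 28]
13. n6.fin = false  [e₀.sig > 7]
14. n1.idx = false  [A.lim == A.live]
15. n1.fin = false  [S₁.fin == true]
16. n0.idx = true  [S₁.fin == false]
17. n0.fin = false  [S₀.key > -4]

true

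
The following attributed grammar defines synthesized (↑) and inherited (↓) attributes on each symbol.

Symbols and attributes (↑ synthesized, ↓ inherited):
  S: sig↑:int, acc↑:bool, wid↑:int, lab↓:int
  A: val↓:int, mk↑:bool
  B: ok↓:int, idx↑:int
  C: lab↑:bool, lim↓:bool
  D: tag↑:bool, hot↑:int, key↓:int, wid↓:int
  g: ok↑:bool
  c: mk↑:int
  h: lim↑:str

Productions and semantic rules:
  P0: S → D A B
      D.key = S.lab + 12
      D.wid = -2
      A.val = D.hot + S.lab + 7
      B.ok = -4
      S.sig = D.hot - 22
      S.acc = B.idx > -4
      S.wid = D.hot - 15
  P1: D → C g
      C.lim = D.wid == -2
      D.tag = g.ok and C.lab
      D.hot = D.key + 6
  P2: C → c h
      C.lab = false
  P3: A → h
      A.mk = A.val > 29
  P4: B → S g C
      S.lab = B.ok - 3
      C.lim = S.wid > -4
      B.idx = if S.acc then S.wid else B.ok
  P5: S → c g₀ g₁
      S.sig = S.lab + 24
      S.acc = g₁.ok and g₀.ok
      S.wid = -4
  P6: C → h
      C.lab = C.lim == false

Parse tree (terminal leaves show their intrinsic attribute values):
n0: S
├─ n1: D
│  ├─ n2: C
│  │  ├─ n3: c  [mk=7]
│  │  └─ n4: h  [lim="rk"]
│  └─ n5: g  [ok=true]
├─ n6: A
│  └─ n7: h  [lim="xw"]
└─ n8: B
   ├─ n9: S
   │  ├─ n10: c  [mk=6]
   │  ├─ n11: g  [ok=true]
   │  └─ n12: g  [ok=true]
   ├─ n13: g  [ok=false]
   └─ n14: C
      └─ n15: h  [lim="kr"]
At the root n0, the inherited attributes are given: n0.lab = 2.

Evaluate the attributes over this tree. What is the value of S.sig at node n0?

-2

1. n0.lab = 2  [given at root]
2. n1.key = 14  [S.lab + 12]
3. n1.wid = -2  [-2]
4. n2.lim = true  [D.wid == -2]
5. n3.mk = 7  [terminal]
6. n4.lim = "rk"  [terminal]
7. n2.lab = false  [false]
8. n5.ok = true  [terminal]
9. n1.tag = false  [g.ok and C.lab]
10. n1.hot = 20  [D.key + 6]
11. n6.val = 29  [D.hot + S.lab + 7]
12. n7.lim = "xw"  [terminal]
13. n6.mk = false  [A.val > 29]
14. n8.ok = -4  [-4]
15. n9.lab = -7  [B.ok - 3]
16. n10.mk = 6  [terminal]
17. n11.ok = true  [terminal]
18. n12.ok = true  [terminal]
19. n9.sig = 17  [S.lab + 24]
20. n9.acc = true  [g₁.ok and g₀.ok]
21. n9.wid = -4  [-4]
22. n13.ok = false  [terminal]
23. n14.lim = false  [S.wid > -4]
24. n15.lim = "kr"  [terminal]
25. n14.lab = true  [C.lim == false]
26. n8.idx = -4  [if S.acc then S.wid else B.ok]
27. n0.sig = -2  [D.hot - 22]
28. n0.acc = false  [B.idx > -4]
29. n0.wid = 5  [D.hot - 15]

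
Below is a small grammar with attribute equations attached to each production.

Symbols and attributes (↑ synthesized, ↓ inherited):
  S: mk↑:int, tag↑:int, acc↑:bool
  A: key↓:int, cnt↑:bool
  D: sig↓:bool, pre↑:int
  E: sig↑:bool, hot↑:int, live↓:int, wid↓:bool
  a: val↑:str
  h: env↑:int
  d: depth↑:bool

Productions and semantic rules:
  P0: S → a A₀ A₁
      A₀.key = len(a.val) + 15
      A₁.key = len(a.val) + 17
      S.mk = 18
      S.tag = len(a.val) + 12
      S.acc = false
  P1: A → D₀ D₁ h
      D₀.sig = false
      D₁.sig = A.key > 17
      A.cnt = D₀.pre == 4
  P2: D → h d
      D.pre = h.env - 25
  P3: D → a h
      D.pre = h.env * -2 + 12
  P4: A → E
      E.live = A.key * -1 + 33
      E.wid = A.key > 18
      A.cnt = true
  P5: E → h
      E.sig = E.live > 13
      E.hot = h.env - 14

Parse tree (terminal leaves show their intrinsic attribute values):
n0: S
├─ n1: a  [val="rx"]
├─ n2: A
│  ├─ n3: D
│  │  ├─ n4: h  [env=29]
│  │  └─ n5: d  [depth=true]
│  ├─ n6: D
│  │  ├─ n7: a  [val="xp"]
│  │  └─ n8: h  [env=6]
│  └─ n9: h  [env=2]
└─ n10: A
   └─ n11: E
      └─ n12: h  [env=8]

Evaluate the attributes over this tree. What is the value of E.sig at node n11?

1. n1.val = "rx"  [terminal]
2. n2.key = 17  [len(a.val) + 15]
3. n3.sig = false  [false]
4. n4.env = 29  [terminal]
5. n5.depth = true  [terminal]
6. n3.pre = 4  [h.env - 25]
7. n6.sig = false  [A.key > 17]
8. n7.val = "xp"  [terminal]
9. n8.env = 6  [terminal]
10. n6.pre = 0  [h.env * -2 + 12]
11. n9.env = 2  [terminal]
12. n2.cnt = true  [D₀.pre == 4]
13. n10.key = 19  [len(a.val) + 17]
14. n11.live = 14  [A.key * -1 + 33]
15. n11.wid = true  [A.key > 18]
16. n12.env = 8  [terminal]
17. n11.sig = true  [E.live > 13]
18. n11.hot = -6  [h.env - 14]
19. n10.cnt = true  [true]
20. n0.mk = 18  [18]
21. n0.tag = 14  [len(a.val) + 12]
22. n0.acc = false  [false]

true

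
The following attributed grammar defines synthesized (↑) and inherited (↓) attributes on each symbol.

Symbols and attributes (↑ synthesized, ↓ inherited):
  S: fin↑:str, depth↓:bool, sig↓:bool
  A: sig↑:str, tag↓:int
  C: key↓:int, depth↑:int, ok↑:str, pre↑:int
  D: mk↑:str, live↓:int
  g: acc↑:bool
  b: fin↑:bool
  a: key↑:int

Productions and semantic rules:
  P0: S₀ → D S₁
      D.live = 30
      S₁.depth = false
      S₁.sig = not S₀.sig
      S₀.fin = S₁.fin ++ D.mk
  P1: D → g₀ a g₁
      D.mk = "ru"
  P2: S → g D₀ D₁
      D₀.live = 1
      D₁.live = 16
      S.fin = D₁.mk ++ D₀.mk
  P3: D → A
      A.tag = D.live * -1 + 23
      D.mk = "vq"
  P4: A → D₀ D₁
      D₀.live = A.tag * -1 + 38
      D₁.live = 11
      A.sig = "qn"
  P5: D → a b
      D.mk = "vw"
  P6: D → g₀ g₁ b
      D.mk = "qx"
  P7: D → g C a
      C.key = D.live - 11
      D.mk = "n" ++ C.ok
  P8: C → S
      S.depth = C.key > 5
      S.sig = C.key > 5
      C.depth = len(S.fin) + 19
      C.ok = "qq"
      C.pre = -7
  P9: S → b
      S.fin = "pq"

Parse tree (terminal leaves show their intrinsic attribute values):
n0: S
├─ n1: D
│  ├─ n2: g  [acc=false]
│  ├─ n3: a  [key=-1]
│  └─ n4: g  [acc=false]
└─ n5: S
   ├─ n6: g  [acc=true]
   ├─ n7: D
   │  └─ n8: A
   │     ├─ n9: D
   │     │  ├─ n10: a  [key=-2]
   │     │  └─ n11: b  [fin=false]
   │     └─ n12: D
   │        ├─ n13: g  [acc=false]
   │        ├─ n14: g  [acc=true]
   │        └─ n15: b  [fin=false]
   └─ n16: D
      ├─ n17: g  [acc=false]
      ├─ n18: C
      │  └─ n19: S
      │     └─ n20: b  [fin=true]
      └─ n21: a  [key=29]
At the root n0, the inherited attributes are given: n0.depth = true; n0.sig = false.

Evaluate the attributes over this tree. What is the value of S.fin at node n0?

1. n0.depth = true  [given at root]
2. n0.sig = false  [given at root]
3. n1.live = 30  [30]
4. n2.acc = false  [terminal]
5. n3.key = -1  [terminal]
6. n4.acc = false  [terminal]
7. n1.mk = "ru"  ["ru"]
8. n5.depth = false  [false]
9. n5.sig = true  [not S₀.sig]
10. n6.acc = true  [terminal]
11. n7.live = 1  [1]
12. n8.tag = 22  [D.live * -1 + 23]
13. n9.live = 16  [A.tag * -1 + 38]
14. n10.key = -2  [terminal]
15. n11.fin = false  [terminal]
16. n9.mk = "vw"  ["vw"]
17. n12.live = 11  [11]
18. n13.acc = false  [terminal]
19. n14.acc = true  [terminal]
20. n15.fin = false  [terminal]
21. n12.mk = "qx"  ["qx"]
22. n8.sig = "qn"  ["qn"]
23. n7.mk = "vq"  ["vq"]
24. n16.live = 16  [16]
25. n17.acc = false  [terminal]
26. n18.key = 5  [D.live - 11]
27. n19.depth = false  [C.key > 5]
28. n19.sig = false  [C.key > 5]
29. n20.fin = true  [terminal]
30. n19.fin = "pq"  ["pq"]
31. n18.depth = 21  [len(S.fin) + 19]
32. n18.ok = "qq"  ["qq"]
33. n18.pre = -7  [-7]
34. n21.key = 29  [terminal]
35. n16.mk = "nqq"  ["n" ++ C.ok]
36. n5.fin = "nqqvq"  [D₁.mk ++ D₀.mk]
37. n0.fin = "nqqvqru"  [S₁.fin ++ D.mk]

"nqqvqru"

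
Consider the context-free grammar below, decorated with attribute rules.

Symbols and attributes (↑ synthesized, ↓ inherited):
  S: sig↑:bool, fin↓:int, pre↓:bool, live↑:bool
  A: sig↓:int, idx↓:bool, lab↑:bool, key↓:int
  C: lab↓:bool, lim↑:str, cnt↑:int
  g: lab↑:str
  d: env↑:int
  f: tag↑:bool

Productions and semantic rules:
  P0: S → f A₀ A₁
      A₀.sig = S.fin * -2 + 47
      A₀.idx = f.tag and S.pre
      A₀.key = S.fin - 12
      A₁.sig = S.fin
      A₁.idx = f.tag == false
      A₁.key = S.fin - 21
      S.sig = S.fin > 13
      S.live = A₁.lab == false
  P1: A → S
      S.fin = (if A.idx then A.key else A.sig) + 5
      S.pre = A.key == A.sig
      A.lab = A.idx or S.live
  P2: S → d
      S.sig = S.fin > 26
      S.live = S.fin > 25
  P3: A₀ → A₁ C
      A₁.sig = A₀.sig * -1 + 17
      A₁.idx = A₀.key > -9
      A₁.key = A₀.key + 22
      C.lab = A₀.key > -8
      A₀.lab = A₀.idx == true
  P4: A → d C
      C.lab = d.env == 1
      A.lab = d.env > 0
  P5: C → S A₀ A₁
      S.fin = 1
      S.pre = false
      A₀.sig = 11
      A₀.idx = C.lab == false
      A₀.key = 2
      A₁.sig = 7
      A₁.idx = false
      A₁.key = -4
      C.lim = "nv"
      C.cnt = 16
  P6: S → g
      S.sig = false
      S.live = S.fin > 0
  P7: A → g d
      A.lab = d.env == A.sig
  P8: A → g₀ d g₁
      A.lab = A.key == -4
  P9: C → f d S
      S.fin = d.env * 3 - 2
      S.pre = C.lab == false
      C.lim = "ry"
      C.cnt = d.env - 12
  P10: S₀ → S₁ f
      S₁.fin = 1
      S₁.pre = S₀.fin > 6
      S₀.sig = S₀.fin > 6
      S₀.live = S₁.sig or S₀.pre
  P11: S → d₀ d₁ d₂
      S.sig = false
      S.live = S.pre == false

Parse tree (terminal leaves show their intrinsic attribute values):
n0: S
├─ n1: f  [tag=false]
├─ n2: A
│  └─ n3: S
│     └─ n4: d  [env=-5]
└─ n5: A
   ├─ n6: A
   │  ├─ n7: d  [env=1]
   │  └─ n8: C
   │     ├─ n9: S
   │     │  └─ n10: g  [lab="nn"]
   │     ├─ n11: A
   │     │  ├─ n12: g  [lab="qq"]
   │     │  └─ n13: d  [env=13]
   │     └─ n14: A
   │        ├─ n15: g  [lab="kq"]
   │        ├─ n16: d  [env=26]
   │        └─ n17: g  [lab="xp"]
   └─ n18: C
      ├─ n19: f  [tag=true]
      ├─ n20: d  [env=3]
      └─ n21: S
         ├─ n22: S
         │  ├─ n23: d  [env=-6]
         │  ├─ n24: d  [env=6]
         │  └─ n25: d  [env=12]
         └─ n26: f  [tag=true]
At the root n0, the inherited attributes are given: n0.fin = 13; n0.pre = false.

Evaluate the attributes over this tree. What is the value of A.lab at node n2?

1. n0.fin = 13  [given at root]
2. n0.pre = false  [given at root]
3. n1.tag = false  [terminal]
4. n2.sig = 21  [S.fin * -2 + 47]
5. n2.idx = false  [f.tag and S.pre]
6. n2.key = 1  [S.fin - 12]
7. n3.fin = 26  [(if A.idx then A.key else A.sig) + 5]
8. n3.pre = false  [A.key == A.sig]
9. n4.env = -5  [terminal]
10. n3.sig = false  [S.fin > 26]
11. n3.live = true  [S.fin > 25]
12. n2.lab = true  [A.idx or S.live]
13. n5.sig = 13  [S.fin]
14. n5.idx = true  [f.tag == false]
15. n5.key = -8  [S.fin - 21]
16. n6.sig = 4  [A₀.sig * -1 + 17]
17. n6.idx = true  [A₀.key > -9]
18. n6.key = 14  [A₀.key + 22]
19. n7.env = 1  [terminal]
20. n8.lab = true  [d.env == 1]
21. n9.fin = 1  [1]
22. n9.pre = false  [false]
23. n10.lab = "nn"  [terminal]
24. n9.sig = false  [false]
25. n9.live = true  [S.fin > 0]
26. n11.sig = 11  [11]
27. n11.idx = false  [C.lab == false]
28. n11.key = 2  [2]
29. n12.lab = "qq"  [terminal]
30. n13.env = 13  [terminal]
31. n11.lab = false  [d.env == A.sig]
32. n14.sig = 7  [7]
33. n14.idx = false  [false]
34. n14.key = -4  [-4]
35. n15.lab = "kq"  [terminal]
36. n16.env = 26  [terminal]
37. n17.lab = "xp"  [terminal]
38. n14.lab = true  [A.key == -4]
39. n8.lim = "nv"  ["nv"]
40. n8.cnt = 16  [16]
41. n6.lab = true  [d.env > 0]
42. n18.lab = false  [A₀.key > -8]
43. n19.tag = true  [terminal]
44. n20.env = 3  [terminal]
45. n21.fin = 7  [d.env * 3 - 2]
46. n21.pre = true  [C.lab == false]
47. n22.fin = 1  [1]
48. n22.pre = true  [S₀.fin > 6]
49. n23.env = -6  [terminal]
50. n24.env = 6  [terminal]
51. n25.env = 12  [terminal]
52. n22.sig = false  [false]
53. n22.live = false  [S.pre == false]
54. n26.tag = true  [terminal]
55. n21.sig = true  [S₀.fin > 6]
56. n21.live = true  [S₁.sig or S₀.pre]
57. n18.lim = "ry"  ["ry"]
58. n18.cnt = -9  [d.env - 12]
59. n5.lab = true  [A₀.idx == true]
60. n0.sig = false  [S.fin > 13]
61. n0.live = false  [A₁.lab == false]

true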